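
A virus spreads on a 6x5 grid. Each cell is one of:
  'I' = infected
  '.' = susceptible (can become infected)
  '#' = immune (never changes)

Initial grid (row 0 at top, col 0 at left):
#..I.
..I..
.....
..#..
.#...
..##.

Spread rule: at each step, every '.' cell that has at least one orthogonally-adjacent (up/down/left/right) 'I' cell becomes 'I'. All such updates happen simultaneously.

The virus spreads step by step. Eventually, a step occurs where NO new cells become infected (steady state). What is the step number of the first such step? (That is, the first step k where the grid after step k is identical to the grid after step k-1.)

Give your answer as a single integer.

Answer: 8

Derivation:
Step 0 (initial): 2 infected
Step 1: +5 new -> 7 infected
Step 2: +5 new -> 12 infected
Step 3: +4 new -> 16 infected
Step 4: +3 new -> 19 infected
Step 5: +3 new -> 22 infected
Step 6: +2 new -> 24 infected
Step 7: +1 new -> 25 infected
Step 8: +0 new -> 25 infected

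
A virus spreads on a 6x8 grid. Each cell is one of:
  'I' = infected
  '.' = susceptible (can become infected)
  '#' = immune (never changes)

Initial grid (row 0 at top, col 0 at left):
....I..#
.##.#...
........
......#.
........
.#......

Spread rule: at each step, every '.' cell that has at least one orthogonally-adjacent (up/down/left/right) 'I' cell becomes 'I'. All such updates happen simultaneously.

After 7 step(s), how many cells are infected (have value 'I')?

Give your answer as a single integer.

Answer: 39

Derivation:
Step 0 (initial): 1 infected
Step 1: +2 new -> 3 infected
Step 2: +4 new -> 7 infected
Step 3: +4 new -> 11 infected
Step 4: +7 new -> 18 infected
Step 5: +7 new -> 25 infected
Step 6: +8 new -> 33 infected
Step 7: +6 new -> 39 infected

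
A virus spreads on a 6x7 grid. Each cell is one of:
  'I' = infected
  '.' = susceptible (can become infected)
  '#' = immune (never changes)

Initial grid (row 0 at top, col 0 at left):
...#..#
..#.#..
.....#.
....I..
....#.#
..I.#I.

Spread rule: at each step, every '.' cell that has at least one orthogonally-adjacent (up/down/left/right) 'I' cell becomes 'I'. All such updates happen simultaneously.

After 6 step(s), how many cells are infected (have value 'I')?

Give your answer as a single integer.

Answer: 31

Derivation:
Step 0 (initial): 3 infected
Step 1: +8 new -> 11 infected
Step 2: +6 new -> 17 infected
Step 3: +5 new -> 22 infected
Step 4: +3 new -> 25 infected
Step 5: +3 new -> 28 infected
Step 6: +3 new -> 31 infected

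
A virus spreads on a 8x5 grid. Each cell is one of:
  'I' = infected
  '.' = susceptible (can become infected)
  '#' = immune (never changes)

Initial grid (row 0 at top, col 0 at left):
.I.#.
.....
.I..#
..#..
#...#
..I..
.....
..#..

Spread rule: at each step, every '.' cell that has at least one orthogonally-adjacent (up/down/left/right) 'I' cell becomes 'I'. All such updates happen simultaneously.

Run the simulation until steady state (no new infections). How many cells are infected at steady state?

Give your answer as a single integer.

Answer: 34

Derivation:
Step 0 (initial): 3 infected
Step 1: +10 new -> 13 infected
Step 2: +10 new -> 23 infected
Step 3: +6 new -> 29 infected
Step 4: +4 new -> 33 infected
Step 5: +1 new -> 34 infected
Step 6: +0 new -> 34 infected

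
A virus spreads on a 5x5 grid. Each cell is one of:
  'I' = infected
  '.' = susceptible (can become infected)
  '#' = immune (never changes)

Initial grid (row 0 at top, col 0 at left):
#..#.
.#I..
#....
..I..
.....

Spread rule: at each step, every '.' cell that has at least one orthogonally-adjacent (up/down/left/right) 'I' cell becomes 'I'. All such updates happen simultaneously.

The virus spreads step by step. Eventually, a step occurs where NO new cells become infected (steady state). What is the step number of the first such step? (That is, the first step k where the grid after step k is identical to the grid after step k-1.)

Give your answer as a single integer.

Step 0 (initial): 2 infected
Step 1: +6 new -> 8 infected
Step 2: +8 new -> 16 infected
Step 3: +4 new -> 20 infected
Step 4: +0 new -> 20 infected

Answer: 4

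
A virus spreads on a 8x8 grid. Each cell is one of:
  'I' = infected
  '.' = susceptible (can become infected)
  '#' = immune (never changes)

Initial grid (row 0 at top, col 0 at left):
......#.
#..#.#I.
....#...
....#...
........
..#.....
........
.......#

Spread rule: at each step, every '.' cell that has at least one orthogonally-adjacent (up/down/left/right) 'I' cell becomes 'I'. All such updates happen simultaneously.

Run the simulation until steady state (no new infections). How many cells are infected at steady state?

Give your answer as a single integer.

Step 0 (initial): 1 infected
Step 1: +2 new -> 3 infected
Step 2: +4 new -> 7 infected
Step 3: +3 new -> 10 infected
Step 4: +3 new -> 13 infected
Step 5: +4 new -> 17 infected
Step 6: +5 new -> 22 infected
Step 7: +5 new -> 27 infected
Step 8: +5 new -> 32 infected
Step 9: +6 new -> 38 infected
Step 10: +6 new -> 44 infected
Step 11: +5 new -> 49 infected
Step 12: +3 new -> 52 infected
Step 13: +2 new -> 54 infected
Step 14: +2 new -> 56 infected
Step 15: +0 new -> 56 infected

Answer: 56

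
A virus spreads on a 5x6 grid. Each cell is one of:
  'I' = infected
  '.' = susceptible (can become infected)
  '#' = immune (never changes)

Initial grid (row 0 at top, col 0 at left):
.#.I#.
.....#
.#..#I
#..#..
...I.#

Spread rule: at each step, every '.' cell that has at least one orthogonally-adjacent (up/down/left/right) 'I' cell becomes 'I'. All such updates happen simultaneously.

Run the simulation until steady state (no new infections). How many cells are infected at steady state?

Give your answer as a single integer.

Step 0 (initial): 3 infected
Step 1: +5 new -> 8 infected
Step 2: +6 new -> 14 infected
Step 3: +4 new -> 18 infected
Step 4: +1 new -> 19 infected
Step 5: +2 new -> 21 infected
Step 6: +0 new -> 21 infected

Answer: 21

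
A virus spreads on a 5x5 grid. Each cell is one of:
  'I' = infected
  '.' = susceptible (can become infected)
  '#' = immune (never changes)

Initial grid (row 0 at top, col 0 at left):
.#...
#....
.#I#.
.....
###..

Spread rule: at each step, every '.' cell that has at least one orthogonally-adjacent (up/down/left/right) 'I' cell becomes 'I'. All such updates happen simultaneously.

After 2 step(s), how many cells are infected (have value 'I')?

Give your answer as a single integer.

Answer: 8

Derivation:
Step 0 (initial): 1 infected
Step 1: +2 new -> 3 infected
Step 2: +5 new -> 8 infected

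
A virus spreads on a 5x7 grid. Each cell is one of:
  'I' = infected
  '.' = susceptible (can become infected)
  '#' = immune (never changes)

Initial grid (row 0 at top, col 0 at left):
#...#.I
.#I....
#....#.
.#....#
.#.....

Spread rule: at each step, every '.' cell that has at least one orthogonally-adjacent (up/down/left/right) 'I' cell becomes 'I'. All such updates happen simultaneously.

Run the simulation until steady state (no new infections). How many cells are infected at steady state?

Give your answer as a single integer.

Step 0 (initial): 2 infected
Step 1: +5 new -> 7 infected
Step 2: +8 new -> 15 infected
Step 3: +3 new -> 18 infected
Step 4: +2 new -> 20 infected
Step 5: +2 new -> 22 infected
Step 6: +1 new -> 23 infected
Step 7: +1 new -> 24 infected
Step 8: +0 new -> 24 infected

Answer: 24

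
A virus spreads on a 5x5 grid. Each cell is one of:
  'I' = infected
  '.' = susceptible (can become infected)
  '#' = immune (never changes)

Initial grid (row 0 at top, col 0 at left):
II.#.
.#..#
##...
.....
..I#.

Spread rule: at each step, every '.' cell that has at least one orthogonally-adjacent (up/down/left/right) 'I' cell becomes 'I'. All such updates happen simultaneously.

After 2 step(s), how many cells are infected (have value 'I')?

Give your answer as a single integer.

Step 0 (initial): 3 infected
Step 1: +4 new -> 7 infected
Step 2: +5 new -> 12 infected

Answer: 12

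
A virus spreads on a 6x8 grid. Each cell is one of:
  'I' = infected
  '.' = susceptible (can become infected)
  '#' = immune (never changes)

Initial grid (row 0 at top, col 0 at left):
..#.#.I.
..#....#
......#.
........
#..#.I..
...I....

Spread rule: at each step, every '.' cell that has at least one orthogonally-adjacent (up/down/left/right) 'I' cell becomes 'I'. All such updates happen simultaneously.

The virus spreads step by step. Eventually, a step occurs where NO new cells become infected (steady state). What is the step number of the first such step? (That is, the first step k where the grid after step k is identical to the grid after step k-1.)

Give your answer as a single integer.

Answer: 9

Derivation:
Step 0 (initial): 3 infected
Step 1: +9 new -> 12 infected
Step 2: +8 new -> 20 infected
Step 3: +8 new -> 28 infected
Step 4: +5 new -> 33 infected
Step 5: +3 new -> 36 infected
Step 6: +2 new -> 38 infected
Step 7: +2 new -> 40 infected
Step 8: +1 new -> 41 infected
Step 9: +0 new -> 41 infected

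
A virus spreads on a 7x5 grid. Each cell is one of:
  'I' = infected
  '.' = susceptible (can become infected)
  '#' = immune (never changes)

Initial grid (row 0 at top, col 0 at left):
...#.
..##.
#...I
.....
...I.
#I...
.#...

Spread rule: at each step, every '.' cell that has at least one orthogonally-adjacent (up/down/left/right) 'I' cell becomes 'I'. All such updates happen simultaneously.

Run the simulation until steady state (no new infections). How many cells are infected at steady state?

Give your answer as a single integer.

Answer: 28

Derivation:
Step 0 (initial): 3 infected
Step 1: +9 new -> 12 infected
Step 2: +8 new -> 20 infected
Step 3: +3 new -> 23 infected
Step 4: +1 new -> 24 infected
Step 5: +2 new -> 26 infected
Step 6: +2 new -> 28 infected
Step 7: +0 new -> 28 infected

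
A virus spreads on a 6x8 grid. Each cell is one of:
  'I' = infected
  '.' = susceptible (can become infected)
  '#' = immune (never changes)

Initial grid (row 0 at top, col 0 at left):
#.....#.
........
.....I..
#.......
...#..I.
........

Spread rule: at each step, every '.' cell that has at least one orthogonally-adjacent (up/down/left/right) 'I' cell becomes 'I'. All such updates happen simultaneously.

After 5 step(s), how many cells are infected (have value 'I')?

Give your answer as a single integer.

Answer: 38

Derivation:
Step 0 (initial): 2 infected
Step 1: +8 new -> 10 infected
Step 2: +10 new -> 20 infected
Step 3: +6 new -> 26 infected
Step 4: +6 new -> 32 infected
Step 5: +6 new -> 38 infected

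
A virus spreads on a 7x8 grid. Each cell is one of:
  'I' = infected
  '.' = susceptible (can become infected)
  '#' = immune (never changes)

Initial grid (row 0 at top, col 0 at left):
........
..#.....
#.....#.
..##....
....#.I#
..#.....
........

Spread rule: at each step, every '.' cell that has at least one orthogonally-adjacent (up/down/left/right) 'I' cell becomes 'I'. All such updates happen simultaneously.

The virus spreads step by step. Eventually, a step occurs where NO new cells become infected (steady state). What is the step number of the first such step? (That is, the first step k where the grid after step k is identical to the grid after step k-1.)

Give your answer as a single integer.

Answer: 11

Derivation:
Step 0 (initial): 1 infected
Step 1: +3 new -> 4 infected
Step 2: +5 new -> 9 infected
Step 3: +6 new -> 15 infected
Step 4: +5 new -> 20 infected
Step 5: +7 new -> 27 infected
Step 6: +6 new -> 33 infected
Step 7: +4 new -> 37 infected
Step 8: +6 new -> 43 infected
Step 9: +4 new -> 47 infected
Step 10: +1 new -> 48 infected
Step 11: +0 new -> 48 infected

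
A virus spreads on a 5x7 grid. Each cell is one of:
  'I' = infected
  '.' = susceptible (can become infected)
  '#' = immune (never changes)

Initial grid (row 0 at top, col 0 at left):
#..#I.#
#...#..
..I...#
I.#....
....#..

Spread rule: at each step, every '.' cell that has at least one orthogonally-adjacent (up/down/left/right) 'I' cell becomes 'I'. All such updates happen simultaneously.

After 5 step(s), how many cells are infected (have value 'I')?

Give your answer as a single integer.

Answer: 26

Derivation:
Step 0 (initial): 3 infected
Step 1: +7 new -> 10 infected
Step 2: +7 new -> 17 infected
Step 3: +6 new -> 23 infected
Step 4: +1 new -> 24 infected
Step 5: +2 new -> 26 infected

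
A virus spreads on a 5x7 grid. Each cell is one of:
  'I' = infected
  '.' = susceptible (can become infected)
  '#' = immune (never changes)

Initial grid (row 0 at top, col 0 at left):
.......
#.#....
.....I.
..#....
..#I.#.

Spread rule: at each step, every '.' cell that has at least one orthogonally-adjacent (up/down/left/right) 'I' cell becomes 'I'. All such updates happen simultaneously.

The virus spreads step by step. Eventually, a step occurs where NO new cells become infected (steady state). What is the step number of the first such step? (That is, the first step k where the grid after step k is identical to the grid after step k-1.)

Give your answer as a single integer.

Step 0 (initial): 2 infected
Step 1: +6 new -> 8 infected
Step 2: +6 new -> 14 infected
Step 3: +5 new -> 19 infected
Step 4: +2 new -> 21 infected
Step 5: +4 new -> 25 infected
Step 6: +3 new -> 28 infected
Step 7: +2 new -> 30 infected
Step 8: +0 new -> 30 infected

Answer: 8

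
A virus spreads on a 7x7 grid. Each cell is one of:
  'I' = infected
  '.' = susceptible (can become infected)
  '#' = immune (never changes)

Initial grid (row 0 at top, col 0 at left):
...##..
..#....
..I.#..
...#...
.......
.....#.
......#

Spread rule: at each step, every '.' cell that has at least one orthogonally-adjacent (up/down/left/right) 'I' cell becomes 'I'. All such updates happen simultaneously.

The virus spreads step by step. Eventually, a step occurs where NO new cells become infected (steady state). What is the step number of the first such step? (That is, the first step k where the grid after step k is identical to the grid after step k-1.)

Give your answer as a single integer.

Answer: 8

Derivation:
Step 0 (initial): 1 infected
Step 1: +3 new -> 4 infected
Step 2: +5 new -> 9 infected
Step 3: +7 new -> 16 infected
Step 4: +8 new -> 24 infected
Step 5: +9 new -> 33 infected
Step 6: +6 new -> 39 infected
Step 7: +3 new -> 42 infected
Step 8: +0 new -> 42 infected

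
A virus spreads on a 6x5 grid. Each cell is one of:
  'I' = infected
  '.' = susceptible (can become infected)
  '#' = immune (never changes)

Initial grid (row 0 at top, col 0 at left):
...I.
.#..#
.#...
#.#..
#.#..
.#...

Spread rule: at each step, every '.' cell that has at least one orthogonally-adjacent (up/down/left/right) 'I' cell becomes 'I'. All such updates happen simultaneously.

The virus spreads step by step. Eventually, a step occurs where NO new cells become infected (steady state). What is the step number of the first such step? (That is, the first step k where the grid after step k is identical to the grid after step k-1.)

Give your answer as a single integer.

Answer: 7

Derivation:
Step 0 (initial): 1 infected
Step 1: +3 new -> 4 infected
Step 2: +3 new -> 7 infected
Step 3: +4 new -> 11 infected
Step 4: +3 new -> 14 infected
Step 5: +3 new -> 17 infected
Step 6: +2 new -> 19 infected
Step 7: +0 new -> 19 infected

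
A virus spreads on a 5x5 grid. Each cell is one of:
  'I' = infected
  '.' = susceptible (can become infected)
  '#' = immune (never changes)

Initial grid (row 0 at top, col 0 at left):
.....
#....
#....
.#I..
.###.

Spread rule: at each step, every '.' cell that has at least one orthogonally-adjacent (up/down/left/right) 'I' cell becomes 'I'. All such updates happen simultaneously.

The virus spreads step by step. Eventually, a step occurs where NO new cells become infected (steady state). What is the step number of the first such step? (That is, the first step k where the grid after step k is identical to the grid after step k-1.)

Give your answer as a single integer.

Step 0 (initial): 1 infected
Step 1: +2 new -> 3 infected
Step 2: +4 new -> 7 infected
Step 3: +5 new -> 12 infected
Step 4: +3 new -> 15 infected
Step 5: +2 new -> 17 infected
Step 6: +0 new -> 17 infected

Answer: 6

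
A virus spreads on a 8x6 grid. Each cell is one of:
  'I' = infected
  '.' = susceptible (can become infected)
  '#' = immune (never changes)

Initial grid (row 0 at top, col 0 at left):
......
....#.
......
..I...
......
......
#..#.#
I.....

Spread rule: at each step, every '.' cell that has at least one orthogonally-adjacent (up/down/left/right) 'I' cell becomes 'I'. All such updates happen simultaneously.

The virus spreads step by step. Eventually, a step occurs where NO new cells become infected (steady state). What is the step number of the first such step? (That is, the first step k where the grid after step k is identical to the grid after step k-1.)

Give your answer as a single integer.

Answer: 7

Derivation:
Step 0 (initial): 2 infected
Step 1: +5 new -> 7 infected
Step 2: +10 new -> 17 infected
Step 3: +12 new -> 29 infected
Step 4: +8 new -> 37 infected
Step 5: +6 new -> 43 infected
Step 6: +1 new -> 44 infected
Step 7: +0 new -> 44 infected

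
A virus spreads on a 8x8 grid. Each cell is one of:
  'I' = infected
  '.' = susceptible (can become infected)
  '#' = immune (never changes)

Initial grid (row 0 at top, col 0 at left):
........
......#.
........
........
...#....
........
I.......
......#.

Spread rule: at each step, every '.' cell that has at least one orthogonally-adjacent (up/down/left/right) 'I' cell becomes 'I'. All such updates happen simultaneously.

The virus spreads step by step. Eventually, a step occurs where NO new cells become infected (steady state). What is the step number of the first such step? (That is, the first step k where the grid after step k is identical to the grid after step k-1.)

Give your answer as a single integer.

Answer: 14

Derivation:
Step 0 (initial): 1 infected
Step 1: +3 new -> 4 infected
Step 2: +4 new -> 8 infected
Step 3: +5 new -> 13 infected
Step 4: +6 new -> 19 infected
Step 5: +6 new -> 25 infected
Step 6: +8 new -> 33 infected
Step 7: +7 new -> 40 infected
Step 8: +7 new -> 47 infected
Step 9: +5 new -> 52 infected
Step 10: +4 new -> 56 infected
Step 11: +2 new -> 58 infected
Step 12: +2 new -> 60 infected
Step 13: +1 new -> 61 infected
Step 14: +0 new -> 61 infected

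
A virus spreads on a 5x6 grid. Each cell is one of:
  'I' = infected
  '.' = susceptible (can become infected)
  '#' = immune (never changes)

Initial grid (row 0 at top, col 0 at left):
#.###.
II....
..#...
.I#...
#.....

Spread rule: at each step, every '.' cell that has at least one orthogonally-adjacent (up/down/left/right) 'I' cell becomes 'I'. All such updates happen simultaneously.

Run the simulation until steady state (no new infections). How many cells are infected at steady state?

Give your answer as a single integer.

Step 0 (initial): 3 infected
Step 1: +6 new -> 9 infected
Step 2: +2 new -> 11 infected
Step 3: +3 new -> 14 infected
Step 4: +4 new -> 18 infected
Step 5: +4 new -> 22 infected
Step 6: +1 new -> 23 infected
Step 7: +0 new -> 23 infected

Answer: 23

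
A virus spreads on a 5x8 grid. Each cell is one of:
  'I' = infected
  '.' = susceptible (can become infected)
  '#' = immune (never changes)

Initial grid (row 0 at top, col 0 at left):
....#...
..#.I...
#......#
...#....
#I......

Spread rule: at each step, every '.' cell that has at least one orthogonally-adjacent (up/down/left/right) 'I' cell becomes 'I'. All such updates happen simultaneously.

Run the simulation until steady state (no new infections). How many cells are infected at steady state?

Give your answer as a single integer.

Step 0 (initial): 2 infected
Step 1: +5 new -> 7 infected
Step 2: +10 new -> 17 infected
Step 3: +8 new -> 25 infected
Step 4: +5 new -> 30 infected
Step 5: +3 new -> 33 infected
Step 6: +1 new -> 34 infected
Step 7: +0 new -> 34 infected

Answer: 34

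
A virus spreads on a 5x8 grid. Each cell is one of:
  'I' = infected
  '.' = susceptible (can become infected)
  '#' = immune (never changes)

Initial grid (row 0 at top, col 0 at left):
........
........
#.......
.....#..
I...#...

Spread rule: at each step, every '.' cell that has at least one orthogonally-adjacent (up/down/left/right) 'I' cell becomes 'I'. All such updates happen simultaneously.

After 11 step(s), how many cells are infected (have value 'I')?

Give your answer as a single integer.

Step 0 (initial): 1 infected
Step 1: +2 new -> 3 infected
Step 2: +2 new -> 5 infected
Step 3: +3 new -> 8 infected
Step 4: +3 new -> 11 infected
Step 5: +5 new -> 16 infected
Step 6: +4 new -> 20 infected
Step 7: +3 new -> 23 infected
Step 8: +3 new -> 26 infected
Step 9: +4 new -> 30 infected
Step 10: +4 new -> 34 infected
Step 11: +3 new -> 37 infected

Answer: 37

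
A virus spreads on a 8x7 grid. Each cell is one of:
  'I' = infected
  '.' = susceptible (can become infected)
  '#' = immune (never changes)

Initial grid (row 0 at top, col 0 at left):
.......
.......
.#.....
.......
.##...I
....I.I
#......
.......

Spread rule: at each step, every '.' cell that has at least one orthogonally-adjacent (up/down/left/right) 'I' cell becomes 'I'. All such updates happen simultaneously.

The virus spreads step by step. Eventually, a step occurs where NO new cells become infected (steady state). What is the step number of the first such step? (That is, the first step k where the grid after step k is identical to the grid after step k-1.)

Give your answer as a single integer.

Answer: 10

Derivation:
Step 0 (initial): 3 infected
Step 1: +7 new -> 10 infected
Step 2: +9 new -> 19 infected
Step 3: +8 new -> 27 infected
Step 4: +8 new -> 35 infected
Step 5: +7 new -> 42 infected
Step 6: +4 new -> 46 infected
Step 7: +3 new -> 49 infected
Step 8: +2 new -> 51 infected
Step 9: +1 new -> 52 infected
Step 10: +0 new -> 52 infected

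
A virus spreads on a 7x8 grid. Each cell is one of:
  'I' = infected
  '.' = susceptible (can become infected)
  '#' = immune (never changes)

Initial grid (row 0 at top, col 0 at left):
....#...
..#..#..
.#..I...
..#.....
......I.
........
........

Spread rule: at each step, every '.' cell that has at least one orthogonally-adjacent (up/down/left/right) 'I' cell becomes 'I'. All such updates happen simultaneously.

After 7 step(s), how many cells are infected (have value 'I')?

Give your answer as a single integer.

Answer: 49

Derivation:
Step 0 (initial): 2 infected
Step 1: +8 new -> 10 infected
Step 2: +10 new -> 20 infected
Step 3: +7 new -> 27 infected
Step 4: +6 new -> 33 infected
Step 5: +6 new -> 39 infected
Step 6: +6 new -> 45 infected
Step 7: +4 new -> 49 infected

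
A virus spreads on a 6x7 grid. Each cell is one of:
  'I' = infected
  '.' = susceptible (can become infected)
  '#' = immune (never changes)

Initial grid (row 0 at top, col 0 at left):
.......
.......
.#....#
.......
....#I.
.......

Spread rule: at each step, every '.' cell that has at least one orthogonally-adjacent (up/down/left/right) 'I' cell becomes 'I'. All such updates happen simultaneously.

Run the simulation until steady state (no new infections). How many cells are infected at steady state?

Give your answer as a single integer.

Answer: 39

Derivation:
Step 0 (initial): 1 infected
Step 1: +3 new -> 4 infected
Step 2: +5 new -> 9 infected
Step 3: +4 new -> 13 infected
Step 4: +7 new -> 20 infected
Step 5: +7 new -> 27 infected
Step 6: +5 new -> 32 infected
Step 7: +4 new -> 36 infected
Step 8: +2 new -> 38 infected
Step 9: +1 new -> 39 infected
Step 10: +0 new -> 39 infected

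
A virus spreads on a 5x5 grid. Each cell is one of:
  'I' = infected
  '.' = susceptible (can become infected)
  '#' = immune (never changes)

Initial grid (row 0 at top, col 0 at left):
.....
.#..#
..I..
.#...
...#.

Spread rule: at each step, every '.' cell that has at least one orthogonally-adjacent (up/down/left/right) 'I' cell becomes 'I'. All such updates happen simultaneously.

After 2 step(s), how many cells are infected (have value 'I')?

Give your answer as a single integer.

Answer: 11

Derivation:
Step 0 (initial): 1 infected
Step 1: +4 new -> 5 infected
Step 2: +6 new -> 11 infected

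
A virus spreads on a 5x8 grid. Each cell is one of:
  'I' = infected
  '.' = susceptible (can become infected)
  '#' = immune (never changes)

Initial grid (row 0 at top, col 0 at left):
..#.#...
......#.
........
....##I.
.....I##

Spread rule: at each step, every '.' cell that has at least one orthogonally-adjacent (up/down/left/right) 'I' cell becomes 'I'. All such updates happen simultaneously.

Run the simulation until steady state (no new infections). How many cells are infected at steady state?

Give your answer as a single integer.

Answer: 33

Derivation:
Step 0 (initial): 2 infected
Step 1: +3 new -> 5 infected
Step 2: +3 new -> 8 infected
Step 3: +5 new -> 13 infected
Step 4: +6 new -> 19 infected
Step 5: +5 new -> 24 infected
Step 6: +4 new -> 28 infected
Step 7: +2 new -> 30 infected
Step 8: +2 new -> 32 infected
Step 9: +1 new -> 33 infected
Step 10: +0 new -> 33 infected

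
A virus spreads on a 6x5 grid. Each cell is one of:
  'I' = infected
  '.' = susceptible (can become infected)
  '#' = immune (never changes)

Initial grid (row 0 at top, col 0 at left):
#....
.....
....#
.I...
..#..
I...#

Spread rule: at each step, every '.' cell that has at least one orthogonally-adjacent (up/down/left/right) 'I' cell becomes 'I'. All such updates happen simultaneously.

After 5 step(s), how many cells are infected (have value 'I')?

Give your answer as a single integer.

Step 0 (initial): 2 infected
Step 1: +6 new -> 8 infected
Step 2: +5 new -> 13 infected
Step 3: +7 new -> 20 infected
Step 4: +3 new -> 23 infected
Step 5: +2 new -> 25 infected

Answer: 25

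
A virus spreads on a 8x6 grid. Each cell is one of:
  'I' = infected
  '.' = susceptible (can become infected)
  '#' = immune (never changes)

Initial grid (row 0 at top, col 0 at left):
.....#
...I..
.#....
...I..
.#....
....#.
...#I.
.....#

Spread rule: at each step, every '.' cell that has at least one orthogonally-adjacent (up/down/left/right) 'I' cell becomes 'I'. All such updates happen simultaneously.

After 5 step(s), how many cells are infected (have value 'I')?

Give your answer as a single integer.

Answer: 41

Derivation:
Step 0 (initial): 3 infected
Step 1: +9 new -> 12 infected
Step 2: +13 new -> 25 infected
Step 3: +7 new -> 32 infected
Step 4: +6 new -> 38 infected
Step 5: +3 new -> 41 infected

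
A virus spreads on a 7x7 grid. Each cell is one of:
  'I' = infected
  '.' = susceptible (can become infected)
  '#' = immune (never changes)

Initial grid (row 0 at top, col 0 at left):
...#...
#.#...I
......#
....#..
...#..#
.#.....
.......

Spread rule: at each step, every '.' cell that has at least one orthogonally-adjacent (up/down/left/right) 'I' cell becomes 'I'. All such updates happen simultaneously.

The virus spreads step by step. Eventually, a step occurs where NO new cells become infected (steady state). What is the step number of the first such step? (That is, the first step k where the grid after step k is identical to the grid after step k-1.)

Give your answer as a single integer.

Step 0 (initial): 1 infected
Step 1: +2 new -> 3 infected
Step 2: +3 new -> 6 infected
Step 3: +4 new -> 10 infected
Step 4: +3 new -> 13 infected
Step 5: +4 new -> 17 infected
Step 6: +5 new -> 22 infected
Step 7: +7 new -> 29 infected
Step 8: +5 new -> 34 infected
Step 9: +4 new -> 38 infected
Step 10: +2 new -> 40 infected
Step 11: +1 new -> 41 infected
Step 12: +0 new -> 41 infected

Answer: 12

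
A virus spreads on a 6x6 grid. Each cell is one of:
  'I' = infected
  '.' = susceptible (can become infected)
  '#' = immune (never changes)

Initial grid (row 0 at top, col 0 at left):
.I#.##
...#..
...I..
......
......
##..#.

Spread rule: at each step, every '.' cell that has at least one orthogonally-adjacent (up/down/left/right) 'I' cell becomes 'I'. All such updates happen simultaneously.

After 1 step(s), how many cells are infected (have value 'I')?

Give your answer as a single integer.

Answer: 7

Derivation:
Step 0 (initial): 2 infected
Step 1: +5 new -> 7 infected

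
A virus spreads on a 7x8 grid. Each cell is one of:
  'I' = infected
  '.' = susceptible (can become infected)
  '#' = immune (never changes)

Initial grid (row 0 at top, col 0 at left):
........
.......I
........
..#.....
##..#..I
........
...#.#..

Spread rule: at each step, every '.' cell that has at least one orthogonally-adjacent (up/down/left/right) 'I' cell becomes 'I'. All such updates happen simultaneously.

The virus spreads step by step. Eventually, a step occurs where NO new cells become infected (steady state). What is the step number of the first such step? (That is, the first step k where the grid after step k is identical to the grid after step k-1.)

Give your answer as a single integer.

Step 0 (initial): 2 infected
Step 1: +6 new -> 8 infected
Step 2: +7 new -> 15 infected
Step 3: +6 new -> 21 infected
Step 4: +5 new -> 26 infected
Step 5: +6 new -> 32 infected
Step 6: +5 new -> 37 infected
Step 7: +6 new -> 43 infected
Step 8: +5 new -> 48 infected
Step 9: +2 new -> 50 infected
Step 10: +0 new -> 50 infected

Answer: 10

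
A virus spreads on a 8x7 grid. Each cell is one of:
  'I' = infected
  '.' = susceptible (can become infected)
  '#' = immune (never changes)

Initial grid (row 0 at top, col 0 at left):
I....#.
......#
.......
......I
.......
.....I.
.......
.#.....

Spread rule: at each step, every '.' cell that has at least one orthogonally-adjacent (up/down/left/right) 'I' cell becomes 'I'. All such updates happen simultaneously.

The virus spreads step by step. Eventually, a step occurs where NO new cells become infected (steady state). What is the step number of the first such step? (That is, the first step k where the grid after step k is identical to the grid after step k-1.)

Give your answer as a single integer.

Step 0 (initial): 3 infected
Step 1: +9 new -> 12 infected
Step 2: +10 new -> 22 infected
Step 3: +12 new -> 34 infected
Step 4: +12 new -> 46 infected
Step 5: +4 new -> 50 infected
Step 6: +1 new -> 51 infected
Step 7: +1 new -> 52 infected
Step 8: +0 new -> 52 infected

Answer: 8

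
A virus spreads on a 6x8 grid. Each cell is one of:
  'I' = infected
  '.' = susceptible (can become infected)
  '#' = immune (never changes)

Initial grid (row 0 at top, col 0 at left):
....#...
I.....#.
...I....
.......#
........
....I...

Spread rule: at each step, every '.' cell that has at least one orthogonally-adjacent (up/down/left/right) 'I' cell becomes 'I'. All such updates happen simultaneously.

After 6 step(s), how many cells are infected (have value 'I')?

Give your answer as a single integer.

Answer: 45

Derivation:
Step 0 (initial): 3 infected
Step 1: +10 new -> 13 infected
Step 2: +13 new -> 26 infected
Step 3: +10 new -> 36 infected
Step 4: +6 new -> 42 infected
Step 5: +2 new -> 44 infected
Step 6: +1 new -> 45 infected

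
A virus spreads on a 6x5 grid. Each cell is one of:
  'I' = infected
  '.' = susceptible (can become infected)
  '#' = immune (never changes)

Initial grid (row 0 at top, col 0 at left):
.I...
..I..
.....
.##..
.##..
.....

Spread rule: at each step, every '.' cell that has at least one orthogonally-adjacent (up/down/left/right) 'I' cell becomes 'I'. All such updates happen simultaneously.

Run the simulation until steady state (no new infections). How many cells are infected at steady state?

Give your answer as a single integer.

Step 0 (initial): 2 infected
Step 1: +5 new -> 7 infected
Step 2: +5 new -> 12 infected
Step 3: +4 new -> 16 infected
Step 4: +3 new -> 19 infected
Step 5: +3 new -> 22 infected
Step 6: +3 new -> 25 infected
Step 7: +1 new -> 26 infected
Step 8: +0 new -> 26 infected

Answer: 26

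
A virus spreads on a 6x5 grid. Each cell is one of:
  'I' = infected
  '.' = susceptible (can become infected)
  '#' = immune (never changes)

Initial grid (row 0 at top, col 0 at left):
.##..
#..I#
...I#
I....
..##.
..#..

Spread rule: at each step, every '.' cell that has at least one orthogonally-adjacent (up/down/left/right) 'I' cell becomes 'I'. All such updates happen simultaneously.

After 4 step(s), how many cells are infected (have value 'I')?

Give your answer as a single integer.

Step 0 (initial): 3 infected
Step 1: +7 new -> 10 infected
Step 2: +7 new -> 17 infected
Step 3: +2 new -> 19 infected
Step 4: +1 new -> 20 infected

Answer: 20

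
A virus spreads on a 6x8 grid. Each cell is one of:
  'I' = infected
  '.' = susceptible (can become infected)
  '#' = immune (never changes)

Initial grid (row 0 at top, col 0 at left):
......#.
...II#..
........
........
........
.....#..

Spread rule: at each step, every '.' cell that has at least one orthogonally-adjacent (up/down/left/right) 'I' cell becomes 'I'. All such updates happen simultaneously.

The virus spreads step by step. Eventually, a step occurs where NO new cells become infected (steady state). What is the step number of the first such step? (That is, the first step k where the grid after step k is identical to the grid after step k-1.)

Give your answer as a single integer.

Answer: 8

Derivation:
Step 0 (initial): 2 infected
Step 1: +5 new -> 7 infected
Step 2: +7 new -> 14 infected
Step 3: +8 new -> 22 infected
Step 4: +10 new -> 32 infected
Step 5: +6 new -> 38 infected
Step 6: +5 new -> 43 infected
Step 7: +2 new -> 45 infected
Step 8: +0 new -> 45 infected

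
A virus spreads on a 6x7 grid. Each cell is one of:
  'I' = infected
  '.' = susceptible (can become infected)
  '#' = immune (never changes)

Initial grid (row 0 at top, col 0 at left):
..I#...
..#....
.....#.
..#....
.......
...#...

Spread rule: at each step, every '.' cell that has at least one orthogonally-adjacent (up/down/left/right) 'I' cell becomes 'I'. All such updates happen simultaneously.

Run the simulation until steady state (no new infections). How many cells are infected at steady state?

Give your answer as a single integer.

Step 0 (initial): 1 infected
Step 1: +1 new -> 2 infected
Step 2: +2 new -> 4 infected
Step 3: +2 new -> 6 infected
Step 4: +3 new -> 9 infected
Step 5: +3 new -> 12 infected
Step 6: +6 new -> 18 infected
Step 7: +5 new -> 23 infected
Step 8: +4 new -> 27 infected
Step 9: +5 new -> 32 infected
Step 10: +4 new -> 36 infected
Step 11: +1 new -> 37 infected
Step 12: +0 new -> 37 infected

Answer: 37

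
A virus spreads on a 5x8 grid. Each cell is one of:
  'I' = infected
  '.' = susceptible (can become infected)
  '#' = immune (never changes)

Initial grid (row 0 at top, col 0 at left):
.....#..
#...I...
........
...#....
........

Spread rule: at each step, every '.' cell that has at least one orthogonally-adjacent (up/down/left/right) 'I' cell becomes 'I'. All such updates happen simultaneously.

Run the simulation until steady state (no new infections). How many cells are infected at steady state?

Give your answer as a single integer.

Answer: 37

Derivation:
Step 0 (initial): 1 infected
Step 1: +4 new -> 5 infected
Step 2: +6 new -> 11 infected
Step 3: +8 new -> 19 infected
Step 4: +8 new -> 27 infected
Step 5: +6 new -> 33 infected
Step 6: +3 new -> 36 infected
Step 7: +1 new -> 37 infected
Step 8: +0 new -> 37 infected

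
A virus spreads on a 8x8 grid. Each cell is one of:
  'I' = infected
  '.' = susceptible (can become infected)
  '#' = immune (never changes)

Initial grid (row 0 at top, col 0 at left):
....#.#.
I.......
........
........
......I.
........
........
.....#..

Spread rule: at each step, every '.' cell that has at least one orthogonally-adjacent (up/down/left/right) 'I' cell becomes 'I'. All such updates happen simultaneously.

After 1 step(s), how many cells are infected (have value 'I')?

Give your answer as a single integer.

Step 0 (initial): 2 infected
Step 1: +7 new -> 9 infected

Answer: 9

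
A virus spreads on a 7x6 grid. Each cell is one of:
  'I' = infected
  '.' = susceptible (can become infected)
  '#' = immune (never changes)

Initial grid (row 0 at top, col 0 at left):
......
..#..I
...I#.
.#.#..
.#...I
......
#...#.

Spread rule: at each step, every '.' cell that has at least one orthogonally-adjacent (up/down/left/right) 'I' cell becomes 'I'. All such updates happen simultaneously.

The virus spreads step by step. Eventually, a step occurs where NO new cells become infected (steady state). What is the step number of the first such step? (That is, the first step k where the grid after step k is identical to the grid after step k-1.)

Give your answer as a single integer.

Answer: 7

Derivation:
Step 0 (initial): 3 infected
Step 1: +8 new -> 11 infected
Step 2: +8 new -> 19 infected
Step 3: +5 new -> 24 infected
Step 4: +5 new -> 29 infected
Step 5: +4 new -> 33 infected
Step 6: +2 new -> 35 infected
Step 7: +0 new -> 35 infected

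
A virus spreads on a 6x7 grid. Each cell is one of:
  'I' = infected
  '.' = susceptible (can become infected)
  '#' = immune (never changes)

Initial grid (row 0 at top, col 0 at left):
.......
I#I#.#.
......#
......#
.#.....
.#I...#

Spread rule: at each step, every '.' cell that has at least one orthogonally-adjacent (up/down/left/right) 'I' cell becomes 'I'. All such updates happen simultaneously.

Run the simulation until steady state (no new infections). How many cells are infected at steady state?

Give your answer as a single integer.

Step 0 (initial): 3 infected
Step 1: +6 new -> 9 infected
Step 2: +8 new -> 17 infected
Step 3: +7 new -> 24 infected
Step 4: +6 new -> 30 infected
Step 5: +3 new -> 33 infected
Step 6: +1 new -> 34 infected
Step 7: +0 new -> 34 infected

Answer: 34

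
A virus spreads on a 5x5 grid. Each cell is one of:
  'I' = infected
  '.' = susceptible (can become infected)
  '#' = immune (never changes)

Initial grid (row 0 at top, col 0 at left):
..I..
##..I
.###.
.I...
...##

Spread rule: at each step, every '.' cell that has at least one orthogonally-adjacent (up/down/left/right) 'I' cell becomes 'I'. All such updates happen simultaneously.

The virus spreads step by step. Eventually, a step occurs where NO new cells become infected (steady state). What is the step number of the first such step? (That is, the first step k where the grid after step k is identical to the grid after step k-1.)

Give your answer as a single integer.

Answer: 3

Derivation:
Step 0 (initial): 3 infected
Step 1: +9 new -> 12 infected
Step 2: +6 new -> 18 infected
Step 3: +0 new -> 18 infected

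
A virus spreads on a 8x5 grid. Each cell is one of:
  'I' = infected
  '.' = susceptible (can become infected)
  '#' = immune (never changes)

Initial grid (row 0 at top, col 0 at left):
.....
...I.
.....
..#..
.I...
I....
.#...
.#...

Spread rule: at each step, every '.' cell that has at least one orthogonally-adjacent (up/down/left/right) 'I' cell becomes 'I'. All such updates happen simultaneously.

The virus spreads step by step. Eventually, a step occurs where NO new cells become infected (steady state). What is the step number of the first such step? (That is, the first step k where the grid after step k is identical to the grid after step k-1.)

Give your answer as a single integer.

Step 0 (initial): 3 infected
Step 1: +9 new -> 12 infected
Step 2: +11 new -> 23 infected
Step 3: +7 new -> 30 infected
Step 4: +4 new -> 34 infected
Step 5: +2 new -> 36 infected
Step 6: +1 new -> 37 infected
Step 7: +0 new -> 37 infected

Answer: 7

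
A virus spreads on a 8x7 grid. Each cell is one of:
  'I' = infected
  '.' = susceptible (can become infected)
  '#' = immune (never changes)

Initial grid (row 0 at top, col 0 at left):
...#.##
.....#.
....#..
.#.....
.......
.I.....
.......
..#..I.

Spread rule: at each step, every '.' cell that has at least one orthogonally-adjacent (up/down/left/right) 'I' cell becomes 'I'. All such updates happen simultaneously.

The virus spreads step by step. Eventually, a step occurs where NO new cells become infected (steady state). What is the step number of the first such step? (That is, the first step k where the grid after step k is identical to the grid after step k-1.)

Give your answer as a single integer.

Answer: 9

Derivation:
Step 0 (initial): 2 infected
Step 1: +7 new -> 9 infected
Step 2: +10 new -> 19 infected
Step 3: +8 new -> 27 infected
Step 4: +6 new -> 33 infected
Step 5: +7 new -> 40 infected
Step 6: +5 new -> 45 infected
Step 7: +3 new -> 48 infected
Step 8: +1 new -> 49 infected
Step 9: +0 new -> 49 infected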